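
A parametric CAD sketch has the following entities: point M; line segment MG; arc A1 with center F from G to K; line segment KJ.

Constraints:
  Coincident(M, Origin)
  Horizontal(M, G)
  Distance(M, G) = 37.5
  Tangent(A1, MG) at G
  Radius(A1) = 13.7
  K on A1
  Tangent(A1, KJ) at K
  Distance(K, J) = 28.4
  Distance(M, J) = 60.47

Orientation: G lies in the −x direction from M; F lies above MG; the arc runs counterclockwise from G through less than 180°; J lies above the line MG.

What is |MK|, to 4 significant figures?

33.03

M is at the origin; MG is horizontal with |MG| = 37.5 and G on the −x side, so G = (-37.50, 0.000). Since A1 is tangent to MG there, FG ⟂ MG, so F = G + (0, 13.7) = (-37.50, 13.70). Since FK ⟂ KJ (tangency), |FJ| = √(13.7² + 28.4²) = 31.53 regardless of where K sits on A1. So J lies on both circle(M, 60.47) and circle(F, 31.53); the above-MG intersection is J = (-40.27, 45.11). K is the foot of the tangent from J: K = (-25.73, 20.71).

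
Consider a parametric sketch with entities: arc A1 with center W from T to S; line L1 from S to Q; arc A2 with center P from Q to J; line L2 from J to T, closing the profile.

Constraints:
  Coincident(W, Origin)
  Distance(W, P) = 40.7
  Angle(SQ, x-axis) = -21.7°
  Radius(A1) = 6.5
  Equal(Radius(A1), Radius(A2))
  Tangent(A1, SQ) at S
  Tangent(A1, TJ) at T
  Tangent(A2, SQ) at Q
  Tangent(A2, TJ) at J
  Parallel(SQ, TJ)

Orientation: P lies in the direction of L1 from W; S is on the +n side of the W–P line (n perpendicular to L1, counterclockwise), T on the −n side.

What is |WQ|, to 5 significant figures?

41.216

The slot axis is L1's direction at -21.7°, so u = (cos -21.7°, sin -21.7°) = (0.92913, -0.36975) and n = (−sin -21.7°, cos -21.7°) = (0.36975, 0.92913). W is at the origin and P lies 40.7 along u from W, so P = 40.7·u = (37.816, -15.049). Tangency of A1 to both parallel lines with radius 6.5 puts S and T at W ± 6.5·n: S = (2.4034, 6.0394), T = (-2.4034, -6.0394). Equal radii place Q and J the same way about P: Q = P + 6.5·n = (40.219, -9.0093), J = P − 6.5·n = (35.412, -21.088). Then |WQ| = |Q − W| = 41.216.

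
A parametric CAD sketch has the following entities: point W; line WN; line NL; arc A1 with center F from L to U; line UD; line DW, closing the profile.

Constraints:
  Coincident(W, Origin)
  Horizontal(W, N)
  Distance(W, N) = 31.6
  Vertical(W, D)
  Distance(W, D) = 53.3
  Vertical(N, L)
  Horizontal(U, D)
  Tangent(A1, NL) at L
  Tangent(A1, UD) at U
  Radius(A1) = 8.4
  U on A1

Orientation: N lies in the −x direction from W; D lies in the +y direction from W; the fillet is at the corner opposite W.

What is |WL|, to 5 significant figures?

54.905

The virtual corner opposite W is at (-31.600, 53.300). The tangent condition forces FL to be normal to NL and the tangent condition forces FU to be normal to UD, with radius 8.4, so the center F sits 8.4 in from both sides at F = (-23.200, 44.900). That places the tangent points at L = (-31.600, 44.900) on NL and U = (-23.200, 53.300) on UD. Then |WL| = |L − W| = 54.905.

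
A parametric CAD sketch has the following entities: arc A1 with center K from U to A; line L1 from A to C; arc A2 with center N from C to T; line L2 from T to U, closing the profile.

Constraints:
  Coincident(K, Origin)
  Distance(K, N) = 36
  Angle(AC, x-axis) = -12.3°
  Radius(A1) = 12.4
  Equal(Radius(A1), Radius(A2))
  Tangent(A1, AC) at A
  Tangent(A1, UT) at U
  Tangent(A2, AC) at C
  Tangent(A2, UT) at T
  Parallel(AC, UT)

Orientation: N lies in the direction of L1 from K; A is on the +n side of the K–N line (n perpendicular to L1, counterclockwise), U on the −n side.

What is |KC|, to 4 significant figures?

38.08

The slot axis is L1's direction at -12.3°, so u = (cos -12.3°, sin -12.3°) = (0.9770, -0.2130) and n = (−sin -12.3°, cos -12.3°) = (0.2130, 0.9770). K is at the origin and N lies 36.0 along u from K, so N = 36.0·u = (35.17, -7.669). Tangency of A1 to both parallel lines with radius 12.4 puts A and U at K ± 12.4·n: A = (2.642, 12.12), U = (-2.642, -12.12). Equal radii place C and T the same way about N: C = N + 12.4·n = (37.82, 4.446), T = N − 12.4·n = (32.53, -19.78). Then |KC| = |C − K| = 38.08.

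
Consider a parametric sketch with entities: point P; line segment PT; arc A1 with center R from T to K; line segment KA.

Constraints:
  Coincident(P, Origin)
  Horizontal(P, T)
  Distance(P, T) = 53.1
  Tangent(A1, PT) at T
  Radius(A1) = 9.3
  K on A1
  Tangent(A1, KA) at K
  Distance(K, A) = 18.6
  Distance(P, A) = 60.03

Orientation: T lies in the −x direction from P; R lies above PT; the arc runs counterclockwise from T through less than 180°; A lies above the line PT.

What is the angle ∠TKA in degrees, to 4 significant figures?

123.3°

Checks: ∠(RT, TP) = 90.00° ✓; |RT| = 9.300 ✓; |RK| = 9.300 ✓; ∠(RK, KA) = 90.00° ✓; |KA| = 18.60 ✓; |PA| = 60.03 ✓.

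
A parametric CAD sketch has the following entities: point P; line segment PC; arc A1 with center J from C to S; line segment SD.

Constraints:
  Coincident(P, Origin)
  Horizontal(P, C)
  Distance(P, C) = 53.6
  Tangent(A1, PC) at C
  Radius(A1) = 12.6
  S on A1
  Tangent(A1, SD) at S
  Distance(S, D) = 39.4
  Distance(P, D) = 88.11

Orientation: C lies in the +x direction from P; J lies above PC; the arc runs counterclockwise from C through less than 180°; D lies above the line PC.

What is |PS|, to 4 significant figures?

66.78

Checks: |PC| = 53.60 ✓; |JS| = 12.60 ✓; ∠(JS, SD) = 90.00° ✓; |SD| = 39.40 ✓; |PD| = 88.11 ✓.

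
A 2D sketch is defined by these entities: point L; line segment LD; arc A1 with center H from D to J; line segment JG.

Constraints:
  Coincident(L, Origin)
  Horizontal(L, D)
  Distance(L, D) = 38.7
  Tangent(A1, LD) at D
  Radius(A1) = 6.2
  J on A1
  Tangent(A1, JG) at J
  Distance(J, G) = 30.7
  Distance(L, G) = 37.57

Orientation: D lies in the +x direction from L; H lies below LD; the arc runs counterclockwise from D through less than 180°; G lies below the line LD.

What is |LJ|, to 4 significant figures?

33.26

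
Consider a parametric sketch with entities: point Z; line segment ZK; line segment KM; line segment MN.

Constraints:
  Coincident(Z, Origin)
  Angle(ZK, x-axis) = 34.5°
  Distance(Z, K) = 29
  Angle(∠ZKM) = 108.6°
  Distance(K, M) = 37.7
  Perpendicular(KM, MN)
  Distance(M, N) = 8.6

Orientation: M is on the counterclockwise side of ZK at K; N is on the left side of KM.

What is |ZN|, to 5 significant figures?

50.606

∠ZKM = 108.6°, so KM runs at 34.5° + (180° − 108.6°) = 105.90° from the x-axis; with |KM| = 37.7, M = K + 37.7·(cos 105.90°, sin 105.90°) = (13.571, 52.683). KM is perpendicular to MN; with |MN| = 8.6 on the left of KM, N = M + 8.6·(-0.96174, -0.27396) = (5.3004, 50.327). Then |ZN| = |N − Z| = 50.606.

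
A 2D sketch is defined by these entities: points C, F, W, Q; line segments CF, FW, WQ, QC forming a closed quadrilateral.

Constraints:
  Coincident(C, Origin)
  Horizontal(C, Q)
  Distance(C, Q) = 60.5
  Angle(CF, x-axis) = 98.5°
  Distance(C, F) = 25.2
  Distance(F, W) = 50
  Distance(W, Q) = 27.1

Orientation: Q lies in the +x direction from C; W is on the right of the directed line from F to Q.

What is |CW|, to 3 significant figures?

35.2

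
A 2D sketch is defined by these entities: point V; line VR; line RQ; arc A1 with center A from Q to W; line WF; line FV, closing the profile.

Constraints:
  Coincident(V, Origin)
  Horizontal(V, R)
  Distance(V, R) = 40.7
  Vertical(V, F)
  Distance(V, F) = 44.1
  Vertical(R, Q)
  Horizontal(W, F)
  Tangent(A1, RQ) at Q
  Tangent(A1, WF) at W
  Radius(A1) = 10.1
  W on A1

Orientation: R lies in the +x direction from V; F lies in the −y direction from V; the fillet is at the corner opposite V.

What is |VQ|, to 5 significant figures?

53.033

V is at the origin; VR is horizontal with |VR| = 40.7 and R on the +x side, so R = (40.700, 0.0000). V and F share the same x with |VF| = 44.1 and F on the −y side, so F = (0.0000, -44.100). The virtual corner opposite V is at (40.700, -44.100). The tangent condition forces AQ to be normal to RQ and since A1 is tangent to WF there, AW ⟂ WF, with radius 10.1, so the center A sits 10.1 in from both sides at A = (30.600, -34.000). That places the tangent points at Q = (40.700, -34.000) on RQ and W = (30.600, -44.100) on WF. Then |VQ| = |Q − V| = 53.033.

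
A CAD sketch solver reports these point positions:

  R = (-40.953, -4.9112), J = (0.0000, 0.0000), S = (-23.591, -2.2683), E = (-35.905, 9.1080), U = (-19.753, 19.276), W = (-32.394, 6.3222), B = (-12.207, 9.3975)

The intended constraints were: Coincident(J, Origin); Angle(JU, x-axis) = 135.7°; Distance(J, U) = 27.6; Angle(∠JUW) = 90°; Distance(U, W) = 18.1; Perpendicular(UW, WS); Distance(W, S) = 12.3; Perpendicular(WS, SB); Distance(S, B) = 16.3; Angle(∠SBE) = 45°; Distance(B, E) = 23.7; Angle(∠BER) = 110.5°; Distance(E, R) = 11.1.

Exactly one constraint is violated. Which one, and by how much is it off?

Distance(E, R) = 11.1 — off by 3.80.

J = (0.00, 0.00) ✓; JU at 135.7° ✓; |JU| = 27.60 ✓; ∠JUW = 90.00° ✓; |UW| = 18.10 ✓; ∠(UW, WS) = 90.00° ✓; |WS| = 12.30 ✓; ∠(WS, SB) = 90.00° ✓; |SB| = 16.30 ✓; ∠SBE = 45.00° ✓; |BE| = 23.70 ✓; ∠BER = 110.5° ✓; |ER| = 14.90 ✗.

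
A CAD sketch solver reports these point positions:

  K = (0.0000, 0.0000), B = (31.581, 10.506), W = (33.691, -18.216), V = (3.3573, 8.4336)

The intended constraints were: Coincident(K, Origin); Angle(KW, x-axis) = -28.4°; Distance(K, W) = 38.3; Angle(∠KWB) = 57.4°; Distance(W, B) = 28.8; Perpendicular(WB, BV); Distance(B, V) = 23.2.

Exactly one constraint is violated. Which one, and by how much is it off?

Distance(B, V) = 23.2 — off by 5.10.

K = (0.00, 0.00) ✓; KW at -28.40° ✓; |KW| = 38.30 ✓; ∠KWB = 57.40° ✓; |WB| = 28.80 ✓; ∠(WB, BV) = 90.00° ✓; |BV| = 28.30 ✗.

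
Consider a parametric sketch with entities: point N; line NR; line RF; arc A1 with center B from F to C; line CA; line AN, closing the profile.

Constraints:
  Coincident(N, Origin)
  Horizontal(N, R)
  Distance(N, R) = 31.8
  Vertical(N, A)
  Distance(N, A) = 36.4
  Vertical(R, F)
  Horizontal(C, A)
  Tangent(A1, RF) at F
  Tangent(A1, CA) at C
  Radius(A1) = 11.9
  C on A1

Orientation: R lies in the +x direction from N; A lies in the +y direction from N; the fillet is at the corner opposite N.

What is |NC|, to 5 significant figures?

41.485

The virtual corner opposite N is at (31.800, 36.400). The tangent condition forces BF to be normal to RF and tangency of A1 to CA means the radius BC is perpendicular to CA, with radius 11.9, so the center B sits 11.9 in from both sides at B = (19.900, 24.500). That places the tangent points at F = (31.800, 24.500) on RF and C = (19.900, 36.400) on CA. Then |NC| = |C − N| = 41.485.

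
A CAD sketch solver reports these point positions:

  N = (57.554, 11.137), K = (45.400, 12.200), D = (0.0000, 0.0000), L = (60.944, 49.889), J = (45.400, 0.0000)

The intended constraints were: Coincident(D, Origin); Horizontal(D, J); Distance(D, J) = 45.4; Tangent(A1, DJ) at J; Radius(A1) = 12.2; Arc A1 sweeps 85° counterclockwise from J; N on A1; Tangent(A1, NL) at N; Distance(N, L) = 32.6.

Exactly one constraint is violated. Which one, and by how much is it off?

Distance(N, L) = 32.6 — off by 6.30.

D = (0.00, 0.00) ✓; D.y = 0.00, J.y = 0.00 ✓; |DJ| = 45.40 ✓; ∠(KJ, JD) = 90.00° ✓; |KJ| = 12.20 ✓; bearing(K→N) − bearing(K→J) = 85.00° ✓; |KN| = 12.20 ✓; ∠(KN, NL) = 90.00° ✓; |NL| = 38.90 ✗.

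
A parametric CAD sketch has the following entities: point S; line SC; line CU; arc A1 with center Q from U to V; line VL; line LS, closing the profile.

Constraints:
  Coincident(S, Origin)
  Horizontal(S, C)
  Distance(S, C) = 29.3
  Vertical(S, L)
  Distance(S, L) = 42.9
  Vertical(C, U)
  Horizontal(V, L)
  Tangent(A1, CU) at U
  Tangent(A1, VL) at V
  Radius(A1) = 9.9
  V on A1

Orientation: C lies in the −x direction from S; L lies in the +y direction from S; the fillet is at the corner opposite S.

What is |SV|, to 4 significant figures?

47.08

S is at the origin; S and C share the same y with |SC| = 29.3 and C on the −x side, so C = (-29.30, 0.000). S and L share the same x with |SL| = 42.9 and L on the +y side, so L = (0.000, 42.90). The virtual corner opposite S is at (-29.30, 42.90). Tangency of A1 to CU means the radius QU is perpendicular to CU and since A1 is tangent to VL there, QV ⟂ VL, with radius 9.9, so the center Q sits 9.9 in from both sides at Q = (-19.40, 33.00). That places the tangent points at U = (-29.30, 33.00) on CU and V = (-19.40, 42.90) on VL. Then |SV| = |V − S| = 47.08.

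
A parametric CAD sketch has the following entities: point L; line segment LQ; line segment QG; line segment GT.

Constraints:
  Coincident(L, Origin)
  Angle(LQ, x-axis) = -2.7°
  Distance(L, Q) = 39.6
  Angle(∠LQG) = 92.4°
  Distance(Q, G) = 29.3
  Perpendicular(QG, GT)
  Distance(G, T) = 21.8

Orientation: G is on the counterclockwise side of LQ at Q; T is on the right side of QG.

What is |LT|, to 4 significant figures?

68.73

L is at the origin; LQ runs at -2.7° with length 39.6, so Q = 39.6·(cos -2.7°, sin -2.7°) = (39.56, -1.865). ∠LQG = 92.4°, so QG runs at -2.7° + (180° − 92.4°) = 84.90° from the x-axis; with |QG| = 29.3, G = Q + 29.3·(cos 84.90°, sin 84.90°) = (42.16, 27.32). QG is perpendicular to GT; with |GT| = 21.8 on the right of QG, T = G + 21.8·(0.9960, -0.08889) = (63.87, 25.38). Then |LT| = |T − L| = 68.73.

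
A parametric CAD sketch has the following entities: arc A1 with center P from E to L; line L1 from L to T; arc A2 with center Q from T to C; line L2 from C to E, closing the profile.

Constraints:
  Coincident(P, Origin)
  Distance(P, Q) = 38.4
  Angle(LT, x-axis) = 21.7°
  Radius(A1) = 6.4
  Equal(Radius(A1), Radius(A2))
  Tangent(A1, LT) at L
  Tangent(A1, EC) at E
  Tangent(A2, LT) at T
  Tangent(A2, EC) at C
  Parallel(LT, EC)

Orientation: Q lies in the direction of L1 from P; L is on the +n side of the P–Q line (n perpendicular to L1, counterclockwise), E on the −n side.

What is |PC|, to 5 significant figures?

38.930

Tangency of A1 to both parallel lines with radius 6.4 puts L and E at P ± 6.4·n: L = (-2.3664, 5.9464), E = (2.3664, -5.9464). Equal radii place T and C the same way about Q: T = Q + 6.4·n = (33.312, 20.145), C = Q − 6.4·n = (38.045, 8.2518). Then |PC| = |C − P| = 38.930.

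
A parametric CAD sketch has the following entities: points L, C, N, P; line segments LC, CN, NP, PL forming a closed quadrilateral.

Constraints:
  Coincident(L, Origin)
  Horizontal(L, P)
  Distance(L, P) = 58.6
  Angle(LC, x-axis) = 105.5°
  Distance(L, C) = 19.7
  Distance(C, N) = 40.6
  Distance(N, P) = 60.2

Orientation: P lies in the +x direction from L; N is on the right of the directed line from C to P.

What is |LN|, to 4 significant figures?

21.04

L is at the origin; L and P share the same y with |LP| = 58.6 and P in +x, so P = (58.6, 0). LC runs at 105.5° with |LC| = 19.7, so C = (-5.265, 18.98). N is determined by |CN| = 40.6 and |NP| = 60.2 together: it lies at the intersection of circle(C, 40.6) and circle(P, 60.2). With |CP| = 66.63, the foot of the radical line on CP is 18.49 from C and the perpendicular offset is √(40.6² − 18.49²) = 36.15. Taking the right-of-CP solution: N = (2.156, -20.93).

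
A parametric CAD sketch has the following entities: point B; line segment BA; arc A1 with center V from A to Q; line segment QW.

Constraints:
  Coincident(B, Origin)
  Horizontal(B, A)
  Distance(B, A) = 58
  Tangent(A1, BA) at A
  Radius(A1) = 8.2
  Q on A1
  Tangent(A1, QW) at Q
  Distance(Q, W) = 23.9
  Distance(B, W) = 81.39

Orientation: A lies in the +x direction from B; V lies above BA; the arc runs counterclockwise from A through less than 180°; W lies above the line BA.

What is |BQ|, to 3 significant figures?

65.0

B is at the origin; B and A share the same y with |BA| = 58.0 and A on the +x side, so A = (58.0, 0.00). Tangency of A1 to BA means the radius VA is perpendicular to BA, so V = A + (0, 8.2) = (58.0, 8.20). Since VQ ⟂ QW (tangency), |VW| = √(8.2² + 23.9²) = 25.3 regardless of where Q sits on A1. So W lies on both circle(B, 81.39) and circle(V, 25.3); the above-BA intersection is W = (77.8, 23.9). Q is the foot of the tangent from W: Q = (64.9, 3.77).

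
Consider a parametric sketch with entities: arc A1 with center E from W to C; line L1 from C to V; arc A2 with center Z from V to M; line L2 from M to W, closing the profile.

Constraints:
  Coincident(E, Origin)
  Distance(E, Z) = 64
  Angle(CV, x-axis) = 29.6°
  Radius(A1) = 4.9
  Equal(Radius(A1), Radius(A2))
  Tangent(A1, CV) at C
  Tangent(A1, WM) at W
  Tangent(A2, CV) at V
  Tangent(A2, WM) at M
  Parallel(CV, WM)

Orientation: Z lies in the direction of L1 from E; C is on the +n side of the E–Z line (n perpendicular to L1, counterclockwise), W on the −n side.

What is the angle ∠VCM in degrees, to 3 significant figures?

8.71°

The slot axis is L1's direction at 29.6°, so u = (cos 29.6°, sin 29.6°) = (0.869, 0.494) and n = (−sin 29.6°, cos 29.6°) = (-0.494, 0.869). E is at the origin and Z lies 64.0 along u from E, so Z = 64.0·u = (55.6, 31.6). Tangency of A1 to both parallel lines with radius 4.9 puts C and W at E ± 4.9·n: C = (-2.42, 4.26), W = (2.42, -4.26). Equal radii place V and M the same way about Z: V = Z + 4.9·n = (53.2, 35.9), M = Z − 4.9·n = (58.1, 27.4). Then cos ∠VCM = CV·CM / (|CV||CM|), giving 8.71°.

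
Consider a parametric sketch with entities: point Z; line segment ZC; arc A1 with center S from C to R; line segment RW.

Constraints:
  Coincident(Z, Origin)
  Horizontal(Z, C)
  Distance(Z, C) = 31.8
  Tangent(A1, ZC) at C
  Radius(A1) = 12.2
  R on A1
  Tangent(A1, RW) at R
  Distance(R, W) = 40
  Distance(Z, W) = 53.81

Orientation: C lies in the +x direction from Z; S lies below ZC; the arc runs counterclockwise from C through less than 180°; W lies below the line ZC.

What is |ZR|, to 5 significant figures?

22.647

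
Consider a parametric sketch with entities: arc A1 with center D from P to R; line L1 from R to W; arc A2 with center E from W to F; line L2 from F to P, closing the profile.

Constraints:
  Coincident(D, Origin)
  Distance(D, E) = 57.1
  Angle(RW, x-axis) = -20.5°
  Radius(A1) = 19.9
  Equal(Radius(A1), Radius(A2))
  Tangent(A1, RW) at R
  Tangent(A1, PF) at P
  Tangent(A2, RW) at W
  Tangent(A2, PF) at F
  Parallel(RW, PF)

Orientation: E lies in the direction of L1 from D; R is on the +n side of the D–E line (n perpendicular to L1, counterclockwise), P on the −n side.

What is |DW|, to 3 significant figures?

60.5

Tangency of A1 to both parallel lines with radius 19.9 puts R and P at D ± 19.9·n: R = (6.97, 18.6), P = (-6.97, -18.6). Equal radii place W and F the same way about E: W = E + 19.9·n = (60.5, -1.36), F = E − 19.9·n = (46.5, -38.6). Then |DW| = |W − D| = 60.5.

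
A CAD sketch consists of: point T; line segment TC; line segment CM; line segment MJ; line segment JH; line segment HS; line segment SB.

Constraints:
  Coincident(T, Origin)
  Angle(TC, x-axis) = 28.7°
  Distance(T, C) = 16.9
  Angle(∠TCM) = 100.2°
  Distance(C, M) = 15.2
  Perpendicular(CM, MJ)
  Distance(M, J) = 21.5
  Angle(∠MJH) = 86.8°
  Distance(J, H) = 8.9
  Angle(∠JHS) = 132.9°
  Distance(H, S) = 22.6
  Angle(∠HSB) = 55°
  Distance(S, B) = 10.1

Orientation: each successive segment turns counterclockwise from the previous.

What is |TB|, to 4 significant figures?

14.70

∠JHS = 132.9° gives HS at -21.20° from the x-axis; with |HS| = 22.6, S = (13.97, -0.7337). ∠HSB = 55.0° gives SB at 103.8° from the x-axis; with |SB| = 10.1, B = (11.56, 9.075). Then |TB| = |B − T| = 14.70.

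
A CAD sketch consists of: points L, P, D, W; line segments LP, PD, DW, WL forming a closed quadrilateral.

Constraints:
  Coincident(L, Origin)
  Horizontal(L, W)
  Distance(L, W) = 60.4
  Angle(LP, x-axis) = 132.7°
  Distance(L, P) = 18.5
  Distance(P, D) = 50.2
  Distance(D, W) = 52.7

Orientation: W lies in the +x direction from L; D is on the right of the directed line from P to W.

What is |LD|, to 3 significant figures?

32.0

L is at the origin; L and W share the same y with |LW| = 60.4 and W in +x, so W = (60.4, 0). LP runs at 132.7° with |LP| = 18.5, so P = (-12.5, 13.6). D is determined by |PD| = 50.2 and |DW| = 52.7 together: it lies at the intersection of circle(P, 50.2) and circle(W, 52.7). With |PW| = 74.2, the foot of the radical line on PW is 35.4 from P and the perpendicular offset is √(50.2² − 35.4²) = 35.6. Taking the right-of-PW solution: D = (15.7, -27.9).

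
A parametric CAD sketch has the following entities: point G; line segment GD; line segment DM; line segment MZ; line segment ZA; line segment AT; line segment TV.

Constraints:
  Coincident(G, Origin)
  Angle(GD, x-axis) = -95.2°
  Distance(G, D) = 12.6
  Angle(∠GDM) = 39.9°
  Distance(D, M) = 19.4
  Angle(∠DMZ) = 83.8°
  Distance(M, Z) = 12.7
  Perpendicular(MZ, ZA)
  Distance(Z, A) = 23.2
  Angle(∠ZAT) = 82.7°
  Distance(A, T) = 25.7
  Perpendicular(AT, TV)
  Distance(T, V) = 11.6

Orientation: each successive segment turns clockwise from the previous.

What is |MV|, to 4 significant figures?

14.11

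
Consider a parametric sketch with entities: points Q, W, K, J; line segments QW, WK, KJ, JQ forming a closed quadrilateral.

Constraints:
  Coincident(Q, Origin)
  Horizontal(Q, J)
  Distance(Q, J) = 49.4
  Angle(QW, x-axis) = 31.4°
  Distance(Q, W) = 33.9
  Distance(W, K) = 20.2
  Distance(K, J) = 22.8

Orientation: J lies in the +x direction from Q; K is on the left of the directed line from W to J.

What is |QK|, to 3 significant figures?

53.6

Q is at the origin; QJ is horizontal with |QJ| = 49.4 and J in +x, so J = (49.4, 0). QW runs at 31.4° with |QW| = 33.9, so W = (28.9, 17.7). K is determined by |WK| = 20.2 and |KJ| = 22.8 together: it lies at the intersection of circle(W, 20.2) and circle(J, 22.8). With |WJ| = 27.0, the foot of the radical line on WJ is 11.4 from W and the perpendicular offset is √(20.2² − 11.4²) = 16.6. Taking the left-of-WJ solution: K = (48.5, 22.8).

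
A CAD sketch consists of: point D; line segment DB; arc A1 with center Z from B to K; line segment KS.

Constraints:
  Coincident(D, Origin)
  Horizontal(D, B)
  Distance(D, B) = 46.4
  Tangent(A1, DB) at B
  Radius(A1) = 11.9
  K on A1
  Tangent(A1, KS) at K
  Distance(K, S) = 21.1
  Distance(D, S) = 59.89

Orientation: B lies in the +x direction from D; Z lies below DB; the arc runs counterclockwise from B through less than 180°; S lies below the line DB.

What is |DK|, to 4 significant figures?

40.75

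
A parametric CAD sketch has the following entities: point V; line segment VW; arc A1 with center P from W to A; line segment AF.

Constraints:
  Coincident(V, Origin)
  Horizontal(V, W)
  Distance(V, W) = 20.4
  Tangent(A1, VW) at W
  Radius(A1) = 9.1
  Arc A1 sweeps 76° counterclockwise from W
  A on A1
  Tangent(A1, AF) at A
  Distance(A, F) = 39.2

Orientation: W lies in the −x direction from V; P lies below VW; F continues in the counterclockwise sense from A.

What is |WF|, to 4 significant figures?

48.52

V is at the origin; V and W share the same y with |VW| = 20.4 and W on the −x side, so W = (-20.40, 0.000). Since A1 is tangent to VW there, PW ⟂ VW, so P = W + (0, -9.1) = (-20.40, -9.100). On A1, W sits at bearing 90° from P; a 76° counterclockwise sweep puts A at bearing 166°, so A = P + 9.1·(cos 166°, sin 166°) = (-29.23, -6.899). Since A1 is tangent to AF there, PA ⟂ AF, so AF runs along (−sin 166°, cos 166°); with |AF| = 39.2, F = (-38.71, -44.93). Then |WF| = |F − W| = 48.52.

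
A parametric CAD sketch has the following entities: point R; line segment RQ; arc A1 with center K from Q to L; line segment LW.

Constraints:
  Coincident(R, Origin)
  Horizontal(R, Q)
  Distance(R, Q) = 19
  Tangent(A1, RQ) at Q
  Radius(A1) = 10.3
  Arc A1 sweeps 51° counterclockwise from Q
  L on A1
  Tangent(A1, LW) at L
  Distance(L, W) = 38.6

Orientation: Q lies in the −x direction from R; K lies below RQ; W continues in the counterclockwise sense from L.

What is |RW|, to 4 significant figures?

61.44

On A1, Q sits at bearing 90° from K; a 51° counterclockwise sweep puts L at bearing 141°, so L = K + 10.3·(cos 141°, sin 141°) = (-27.00, -3.818). Tangency of A1 to LW means the radius KL is perpendicular to LW, so LW runs along (−sin 141°, cos 141°); with |LW| = 38.6, W = (-51.30, -33.82). Then |RW| = |W − R| = 61.44.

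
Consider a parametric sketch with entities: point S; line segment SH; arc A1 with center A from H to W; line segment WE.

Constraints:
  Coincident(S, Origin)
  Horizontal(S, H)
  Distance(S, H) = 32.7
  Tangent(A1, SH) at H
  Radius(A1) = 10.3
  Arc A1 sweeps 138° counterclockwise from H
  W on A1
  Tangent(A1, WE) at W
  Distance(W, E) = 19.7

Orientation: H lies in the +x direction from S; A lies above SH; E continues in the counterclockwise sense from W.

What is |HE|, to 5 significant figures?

32.086

S is at the origin; SH is horizontal with |SH| = 32.7 and H on the +x side, so H = (32.700, 0.0000). A1 meets SH tangentially, so AH is at right angles to SH, so A = H + (0, 10.3) = (32.700, 10.300). On A1, H sits at bearing -90° from A; a 138° counterclockwise sweep puts W at bearing 48°, so W = A + 10.3·(cos 48°, sin 48°) = (39.592, 17.954). Since A1 is tangent to WE there, AW ⟂ WE, so WE runs along (−sin 48°, cos 48°); with |WE| = 19.7, E = (24.952, 31.136). Then |HE| = |E − H| = 32.086.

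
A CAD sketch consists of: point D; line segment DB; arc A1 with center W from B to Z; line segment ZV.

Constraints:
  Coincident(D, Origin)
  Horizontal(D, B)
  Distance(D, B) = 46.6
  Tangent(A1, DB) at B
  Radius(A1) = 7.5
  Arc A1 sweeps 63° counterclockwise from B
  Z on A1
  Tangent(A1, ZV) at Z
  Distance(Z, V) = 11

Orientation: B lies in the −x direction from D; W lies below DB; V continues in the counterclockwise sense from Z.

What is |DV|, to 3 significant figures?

59.9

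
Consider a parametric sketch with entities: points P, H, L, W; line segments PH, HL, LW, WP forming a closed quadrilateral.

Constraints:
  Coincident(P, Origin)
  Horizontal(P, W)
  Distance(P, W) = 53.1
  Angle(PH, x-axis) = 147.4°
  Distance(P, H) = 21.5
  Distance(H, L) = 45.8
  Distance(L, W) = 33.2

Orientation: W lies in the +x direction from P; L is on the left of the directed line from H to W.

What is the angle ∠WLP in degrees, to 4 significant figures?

105.1°

P is at the origin; P and W share the same y with |PW| = 53.1 and W in +x, so W = (53.1, 0). PH runs at 147.4° with |PH| = 21.5, so H = (-18.11, 11.58). L is determined by |HL| = 45.8 and |LW| = 33.2 together: it lies at the intersection of circle(H, 45.8) and circle(W, 33.2). With |HW| = 72.15, the foot of the radical line on HW is 42.97 from H and the perpendicular offset is √(45.8² − 42.97²) = 15.84. Taking the left-of-HW solution: L = (26.85, 20.32).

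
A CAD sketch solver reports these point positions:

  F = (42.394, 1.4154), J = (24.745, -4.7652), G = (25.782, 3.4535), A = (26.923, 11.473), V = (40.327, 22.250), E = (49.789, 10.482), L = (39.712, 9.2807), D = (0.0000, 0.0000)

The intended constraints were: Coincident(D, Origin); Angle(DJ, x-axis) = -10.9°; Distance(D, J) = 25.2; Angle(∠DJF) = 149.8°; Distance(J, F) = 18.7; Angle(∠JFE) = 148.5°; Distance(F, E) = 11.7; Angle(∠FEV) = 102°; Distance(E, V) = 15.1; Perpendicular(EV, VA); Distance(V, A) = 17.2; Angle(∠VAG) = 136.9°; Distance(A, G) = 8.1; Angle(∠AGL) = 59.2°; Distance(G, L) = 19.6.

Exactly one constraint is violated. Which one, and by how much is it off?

Distance(G, L) = 19.6 — off by 4.50.

D = (0.00, 0.00) ✓; DJ at -10.90° ✓; |DJ| = 25.20 ✓; ∠DJF = 149.8° ✓; |JF| = 18.70 ✓; ∠JFE = 148.5° ✓; |FE| = 11.70 ✓; ∠FEV = 102.0° ✓; |EV| = 15.10 ✓; ∠(EV, VA) = 90.00° ✓; |VA| = 17.20 ✓; ∠VAG = 136.9° ✓; |AG| = 8.100 ✓; ∠AGL = 59.20° ✓; |GL| = 15.10 ✗.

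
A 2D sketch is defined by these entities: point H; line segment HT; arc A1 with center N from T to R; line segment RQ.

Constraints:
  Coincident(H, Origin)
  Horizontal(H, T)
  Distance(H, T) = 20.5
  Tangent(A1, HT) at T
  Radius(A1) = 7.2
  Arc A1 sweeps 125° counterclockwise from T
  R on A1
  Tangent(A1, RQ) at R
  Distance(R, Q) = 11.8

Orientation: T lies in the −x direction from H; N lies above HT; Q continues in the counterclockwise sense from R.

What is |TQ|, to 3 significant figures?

21.0

H is at the origin; HT is horizontal with |HT| = 20.5 and T on the −x side, so T = (-20.5, 0.00). Since A1 is tangent to HT there, NT ⟂ HT, so N = T + (0, 7.2) = (-20.5, 7.20). On A1, T sits at bearing -90° from N; a 125° counterclockwise sweep puts R at bearing 35°, so R = N + 7.2·(cos 35°, sin 35°) = (-14.6, 11.3). The tangent condition forces NR to be normal to RQ, so RQ runs along (−sin 35°, cos 35°); with |RQ| = 11.8, Q = (-21.4, 21.0). Then |TQ| = |Q − T| = 21.0.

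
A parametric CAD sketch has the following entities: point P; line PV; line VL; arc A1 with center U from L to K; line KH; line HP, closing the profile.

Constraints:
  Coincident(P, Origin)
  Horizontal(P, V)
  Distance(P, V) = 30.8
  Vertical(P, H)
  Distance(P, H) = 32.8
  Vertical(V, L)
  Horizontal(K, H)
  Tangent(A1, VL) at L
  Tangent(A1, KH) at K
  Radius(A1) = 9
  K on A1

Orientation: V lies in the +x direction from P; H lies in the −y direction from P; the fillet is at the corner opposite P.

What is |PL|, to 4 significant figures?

38.92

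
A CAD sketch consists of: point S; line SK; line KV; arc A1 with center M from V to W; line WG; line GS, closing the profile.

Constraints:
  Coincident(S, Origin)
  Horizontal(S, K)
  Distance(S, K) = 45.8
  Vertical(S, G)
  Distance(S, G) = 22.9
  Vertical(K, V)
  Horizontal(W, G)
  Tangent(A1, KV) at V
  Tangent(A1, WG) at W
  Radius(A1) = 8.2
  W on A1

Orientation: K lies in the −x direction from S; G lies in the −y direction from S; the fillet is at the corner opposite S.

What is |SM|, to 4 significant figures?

40.37

SG is vertical with |SG| = 22.9 and G on the −y side, so G = (0.000, -22.90). The virtual corner opposite S is at (-45.80, -22.90). Tangency of A1 to KV means the radius MV is perpendicular to KV and since A1 is tangent to WG there, MW ⟂ WG, with radius 8.2, so the center M sits 8.2 in from both sides at M = (-37.60, -14.70). Then |SM| = |M − S| = 40.37.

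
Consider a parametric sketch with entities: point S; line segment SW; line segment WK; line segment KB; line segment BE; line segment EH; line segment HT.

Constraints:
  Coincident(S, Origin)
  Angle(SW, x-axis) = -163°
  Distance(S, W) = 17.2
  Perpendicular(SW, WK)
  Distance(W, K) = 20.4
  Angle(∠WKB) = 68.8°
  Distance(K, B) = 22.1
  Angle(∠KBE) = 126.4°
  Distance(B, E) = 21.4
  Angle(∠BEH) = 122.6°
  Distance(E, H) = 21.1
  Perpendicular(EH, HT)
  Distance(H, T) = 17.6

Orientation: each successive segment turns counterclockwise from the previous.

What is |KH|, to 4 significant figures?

45.88

S is at the origin; SW runs at -163.0° with length 17.2, so W = (-16.45, -5.029). SW is perpendicular to WK, so WK runs at -73.00°; with |WK| = 20.4, K = (-10.48, -24.54). ∠WKB = 68.8° gives KB at 38.20° from the x-axis; with |KB| = 22.1, B = (6.883, -10.87). ∠KBE = 126.4° gives BE at 91.80° from the x-axis; with |BE| = 21.4, E = (6.211, 10.52). ∠BEH = 122.6° gives EH at 149.2° from the x-axis; with |EH| = 21.1, H = (-11.91, 21.32). Then |KH| = |H − K| = 45.88.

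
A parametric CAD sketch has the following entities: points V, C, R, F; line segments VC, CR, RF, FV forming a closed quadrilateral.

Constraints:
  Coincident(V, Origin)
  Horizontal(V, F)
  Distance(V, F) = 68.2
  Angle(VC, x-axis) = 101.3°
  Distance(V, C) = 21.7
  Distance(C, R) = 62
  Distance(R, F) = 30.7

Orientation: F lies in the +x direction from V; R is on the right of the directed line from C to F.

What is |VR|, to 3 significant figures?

47.2

V is at the origin; V and F share the same y with |VF| = 68.2 and F in +x, so F = (68.2, 0). VC runs at 101.3° with |VC| = 21.7, so C = (-4.25, 21.3). R is determined by |CR| = 62.0 and |RF| = 30.7 together: it lies at the intersection of circle(C, 62.0) and circle(F, 30.7). With |CF| = 75.5, the foot of the radical line on CF is 57.0 from C and the perpendicular offset is √(62.0² − 57.0²) = 24.5. Taking the right-of-CF solution: R = (43.5, -18.2).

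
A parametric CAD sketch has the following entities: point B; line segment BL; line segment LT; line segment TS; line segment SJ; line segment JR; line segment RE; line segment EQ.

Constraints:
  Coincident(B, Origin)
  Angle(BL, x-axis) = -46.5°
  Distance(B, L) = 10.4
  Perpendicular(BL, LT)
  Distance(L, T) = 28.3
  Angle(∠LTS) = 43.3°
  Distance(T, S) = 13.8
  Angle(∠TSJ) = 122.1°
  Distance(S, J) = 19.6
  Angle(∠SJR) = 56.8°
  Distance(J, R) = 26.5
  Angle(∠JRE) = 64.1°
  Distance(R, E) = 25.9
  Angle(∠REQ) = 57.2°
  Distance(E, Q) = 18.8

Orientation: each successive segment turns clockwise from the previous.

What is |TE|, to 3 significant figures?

11.8

∠SJR = 56.8° gives JR at -94.3° from the x-axis; with |JR| = 26.5, R = (2.57, -30.2). ∠JRE = 64.1° gives RE at 150° from the x-axis; with |RE| = 25.9, E = (-19.8, -17.2). Then |TE| = |E − T| = 11.8.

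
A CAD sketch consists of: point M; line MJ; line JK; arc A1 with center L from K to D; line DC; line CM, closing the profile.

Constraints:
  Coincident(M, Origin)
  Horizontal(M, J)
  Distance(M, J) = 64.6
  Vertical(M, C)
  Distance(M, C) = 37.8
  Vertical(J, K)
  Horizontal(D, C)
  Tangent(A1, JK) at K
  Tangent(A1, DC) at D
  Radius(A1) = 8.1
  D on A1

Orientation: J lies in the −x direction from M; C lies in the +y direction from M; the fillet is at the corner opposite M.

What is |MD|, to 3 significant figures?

68.0

M is at the origin; M and J share the same y with |MJ| = 64.6 and J on the −x side, so J = (-64.6, 0.00). MC is vertical with |MC| = 37.8 and C on the +y side, so C = (0.00, 37.8). The virtual corner opposite M is at (-64.6, 37.8). A1 meets JK tangentially, so LK is at right angles to JK and A1 meets DC tangentially, so LD is at right angles to DC, with radius 8.1, so the center L sits 8.1 in from both sides at L = (-56.5, 29.7). That places the tangent points at K = (-64.6, 29.7) on JK and D = (-56.5, 37.8) on DC. Then |MD| = |D − M| = 68.0.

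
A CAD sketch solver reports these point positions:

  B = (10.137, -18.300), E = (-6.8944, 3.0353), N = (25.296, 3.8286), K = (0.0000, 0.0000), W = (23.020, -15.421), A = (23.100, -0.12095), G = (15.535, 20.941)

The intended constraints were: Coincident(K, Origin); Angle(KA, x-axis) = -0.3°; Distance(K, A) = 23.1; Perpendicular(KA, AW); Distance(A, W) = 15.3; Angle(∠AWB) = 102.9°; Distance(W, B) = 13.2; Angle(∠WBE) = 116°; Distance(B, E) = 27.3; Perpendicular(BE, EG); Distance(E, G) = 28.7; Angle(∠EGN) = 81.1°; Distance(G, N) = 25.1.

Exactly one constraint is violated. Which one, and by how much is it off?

Distance(G, N) = 25.1 — off by 5.40.

K = (0.00, 0.00) ✓; KA at -0.3000° ✓; |KA| = 23.10 ✓; ∠(KA, AW) = 90.00° ✓; |AW| = 15.30 ✓; ∠AWB = 102.9° ✓; |WB| = 13.20 ✓; ∠WBE = 116.0° ✓; |BE| = 27.30 ✓; ∠(BE, EG) = 90.00° ✓; |EG| = 28.70 ✓; ∠EGN = 81.10° ✓; |GN| = 19.70 ✗.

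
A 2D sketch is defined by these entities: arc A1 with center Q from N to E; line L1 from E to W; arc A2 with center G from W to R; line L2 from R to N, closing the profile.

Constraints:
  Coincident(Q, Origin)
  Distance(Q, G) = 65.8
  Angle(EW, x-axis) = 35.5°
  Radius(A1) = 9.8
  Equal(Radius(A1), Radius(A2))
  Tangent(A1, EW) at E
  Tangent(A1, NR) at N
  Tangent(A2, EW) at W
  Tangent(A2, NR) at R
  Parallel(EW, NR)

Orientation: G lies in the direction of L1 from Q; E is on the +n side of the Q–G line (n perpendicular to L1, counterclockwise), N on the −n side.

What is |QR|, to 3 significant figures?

66.5

Tangency of A1 to both parallel lines with radius 9.8 puts E and N at Q ± 9.8·n: E = (-5.69, 7.98), N = (5.69, -7.98). Equal radii place W and R the same way about G: W = G + 9.8·n = (47.9, 46.2), R = G − 9.8·n = (59.3, 30.2). Then |QR| = |R − Q| = 66.5.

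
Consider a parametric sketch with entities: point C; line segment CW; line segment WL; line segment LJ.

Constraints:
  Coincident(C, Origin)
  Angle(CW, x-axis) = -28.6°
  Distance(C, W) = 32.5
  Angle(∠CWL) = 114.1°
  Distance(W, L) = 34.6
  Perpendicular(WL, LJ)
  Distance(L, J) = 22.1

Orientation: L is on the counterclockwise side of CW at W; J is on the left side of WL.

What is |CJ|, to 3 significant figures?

48.5

∠CWL = 114.1°, so WL runs at -28.6° + (180° − 114.1°) = 37.3° from the x-axis; with |WL| = 34.6, L = W + 34.6·(cos 37.3°, sin 37.3°) = (56.1, 5.41). The perpendicularity gives LJ at right angles to WL; with |LJ| = 22.1 on the left of WL, J = L + 22.1·(-0.606, 0.795) = (42.7, 23.0). Then |CJ| = |J − C| = 48.5.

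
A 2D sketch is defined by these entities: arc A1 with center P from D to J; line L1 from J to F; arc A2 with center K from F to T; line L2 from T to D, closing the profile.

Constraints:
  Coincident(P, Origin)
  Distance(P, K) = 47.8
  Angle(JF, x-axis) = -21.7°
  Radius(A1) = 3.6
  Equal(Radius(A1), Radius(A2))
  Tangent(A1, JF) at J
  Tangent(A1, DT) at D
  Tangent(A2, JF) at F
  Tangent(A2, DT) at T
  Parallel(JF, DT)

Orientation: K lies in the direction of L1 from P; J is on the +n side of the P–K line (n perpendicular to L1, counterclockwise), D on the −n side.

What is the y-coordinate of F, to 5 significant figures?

-14.329

Tangency of A1 to both parallel lines with radius 3.6 puts J and D at P ± 3.6·n: J = (1.3311, 3.3449), D = (-1.3311, -3.3449). Equal radii place F and T the same way about K: F = K + 3.6·n = (45.744, -14.329), T = K − 3.6·n = (43.081, -21.019). So F.y = -14.329.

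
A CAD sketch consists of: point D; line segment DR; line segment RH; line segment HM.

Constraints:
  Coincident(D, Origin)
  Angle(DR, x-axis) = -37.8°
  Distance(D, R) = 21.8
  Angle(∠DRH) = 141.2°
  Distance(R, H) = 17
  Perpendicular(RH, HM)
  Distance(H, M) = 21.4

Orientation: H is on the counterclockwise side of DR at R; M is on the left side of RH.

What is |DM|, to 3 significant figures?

34.9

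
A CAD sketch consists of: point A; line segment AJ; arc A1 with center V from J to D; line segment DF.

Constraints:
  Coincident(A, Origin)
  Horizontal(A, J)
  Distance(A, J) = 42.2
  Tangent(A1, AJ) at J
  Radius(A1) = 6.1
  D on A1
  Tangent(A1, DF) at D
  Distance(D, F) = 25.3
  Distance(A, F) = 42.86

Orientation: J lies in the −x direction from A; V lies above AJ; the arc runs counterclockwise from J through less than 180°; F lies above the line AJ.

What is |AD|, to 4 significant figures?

36.55

A is at the origin; AJ is horizontal with |AJ| = 42.2 and J on the −x side, so J = (-42.20, 0.000). The tangent condition forces VJ to be normal to AJ, so V = J + (0, 6.1) = (-42.20, 6.100). Since VD ⟂ DF (tangency), |VF| = √(6.1² + 25.3²) = 26.02 regardless of where D sits on A1. So F lies on both circle(A, 42.86) and circle(V, 26.02); the above-AJ intersection is F = (-31.00, 29.59). D is the foot of the tangent from F: D = (-36.23, 4.839).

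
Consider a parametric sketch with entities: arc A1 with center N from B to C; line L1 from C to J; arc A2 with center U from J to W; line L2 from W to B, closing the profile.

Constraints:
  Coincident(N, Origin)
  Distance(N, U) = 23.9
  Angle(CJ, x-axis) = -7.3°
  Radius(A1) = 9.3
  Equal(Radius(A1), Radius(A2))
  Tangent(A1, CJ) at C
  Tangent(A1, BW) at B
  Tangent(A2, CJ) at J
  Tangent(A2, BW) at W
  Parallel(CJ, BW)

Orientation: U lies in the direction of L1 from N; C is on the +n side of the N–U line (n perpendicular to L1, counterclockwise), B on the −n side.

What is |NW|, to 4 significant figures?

25.65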